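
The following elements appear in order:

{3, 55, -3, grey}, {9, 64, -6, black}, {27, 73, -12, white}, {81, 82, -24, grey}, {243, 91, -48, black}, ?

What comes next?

{729, 100, -96, white}

First component: ×3 each step; 3, 9, 27, 81, 243 → 729.
Second component: +9 each step; 55, 64, 73, 82, 91 → 100.
For the third component, ×2 each step: -3, -6, -12, -24, -48 → -96.
Shade — repeats grey → black → white: grey, black, white, grey, black → white.
So the next element is {729, 100, -96, white}.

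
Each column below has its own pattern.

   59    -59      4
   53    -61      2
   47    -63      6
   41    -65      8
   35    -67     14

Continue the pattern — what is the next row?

First component: −6 each step, so 59, 53, 47, 41, 35 → 29.
Second component: −2 each step, so -59, -61, -63, -65, -67 → -69.
Third component: 4, 2, 6, 8, 14 → 22 (each term is the sum of the two before it).
Combining the parts gives 29  -69  22.

29  -69  22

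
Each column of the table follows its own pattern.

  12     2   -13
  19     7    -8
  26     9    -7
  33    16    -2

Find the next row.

40  25  -1

First component: 12, 19, 26, 33 → 40 (+7 each step).
Second component: 2, 7, 9, 16 → 25 (each term is the sum of the two before it).
Third component: alternating steps +5, +1, +5, +1, …, so -13, -8, -7, -2 → -1.
Combining the parts gives 40  25  -1.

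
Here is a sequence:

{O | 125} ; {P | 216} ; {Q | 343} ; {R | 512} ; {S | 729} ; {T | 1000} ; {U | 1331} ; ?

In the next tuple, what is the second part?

1728

Second part — perfect cubes: 5³, 6³, 7³, …: 125, 216, 343, 512, 729, 1000, 1331 → 1728.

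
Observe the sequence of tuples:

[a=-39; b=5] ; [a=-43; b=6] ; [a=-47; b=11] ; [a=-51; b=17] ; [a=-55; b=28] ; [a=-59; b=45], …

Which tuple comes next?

A: −4 each step, so -39, -43, -47, -51, -55, -59 → -63.
B: each term is the sum of the two before it; 5, 6, 11, 17, 28, 45 → 73.
So the next tuple is [a=-63; b=73].

[a=-63; b=73]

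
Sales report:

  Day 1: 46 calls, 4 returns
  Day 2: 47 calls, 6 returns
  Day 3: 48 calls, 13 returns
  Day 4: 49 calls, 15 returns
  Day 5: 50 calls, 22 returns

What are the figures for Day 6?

51 calls, 24 returns

For the calls, +1 each step: 46, 47, 48, 49, 50 → 51.
Returns — alternating steps +2, +7, +2, +7, …: 4, 6, 13, 15, 22 → 24.
So the next record is 51 calls, 24 returns.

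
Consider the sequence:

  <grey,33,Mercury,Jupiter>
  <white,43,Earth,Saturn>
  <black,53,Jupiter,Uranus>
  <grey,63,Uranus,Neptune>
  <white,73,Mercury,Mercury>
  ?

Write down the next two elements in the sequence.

For the shade, repeats grey → white → black: grey, white, black, grey, white → black → grey.
For the second coordinate, +10 each step: 33, 43, 53, 63, 73 → 83 → 93.
First planet goes Mercury, Earth, Jupiter, Uranus, Mercury → Earth → Jupiter (repeats Mercury → Earth → Jupiter → Uranus).
Second planet goes Jupiter, Saturn, Uranus, Neptune, Mercury → Venus → Earth (runs through the planets Mercury→Neptune).
Putting the parts together: <black,83,Earth,Venus> and then <grey,93,Jupiter,Earth>.

<black,83,Earth,Venus>, <grey,93,Jupiter,Earth>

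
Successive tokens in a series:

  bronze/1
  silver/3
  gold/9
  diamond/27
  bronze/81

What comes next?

silver/243

Rank: bronze, silver, gold, diamond, bronze → silver (repeats bronze → silver → gold → diamond).
Second component: ×3 each step, so 1, 3, 9, 27, 81 → 243.
Combining the parts gives silver/243.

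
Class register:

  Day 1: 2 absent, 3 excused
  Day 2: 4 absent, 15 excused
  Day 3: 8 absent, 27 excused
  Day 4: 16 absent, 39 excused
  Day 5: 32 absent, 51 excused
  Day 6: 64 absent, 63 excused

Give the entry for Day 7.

Absent goes 2, 4, 8, 16, 32, 64 → 128 (×2 each step).
Excused — +12 each step: 3, 15, 27, 39, 51, 63 → 75.
So the next row is 128 absent, 75 excused.

128 absent, 75 excused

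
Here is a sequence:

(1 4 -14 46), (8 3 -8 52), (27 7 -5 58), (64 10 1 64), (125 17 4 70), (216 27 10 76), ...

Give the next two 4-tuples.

For the first value, perfect cubes: 1³, 2³, 3³, …: 1, 8, 27, 64, 125, 216 → 343 → 512.
Second value: each term is the sum of the two before it; 4, 3, 7, 10, 17, 27 → 44 → 71.
Third value: alternating steps +6, +3, +6, +3, …; -14, -8, -5, 1, 4, 10 → 13 → 19.
Fourth value: 46, 52, 58, 64, 70, 76 → 82 → 88 (+6 each step).
Putting the parts together: (343 44 13 82) and then (512 71 19 88).

(343 44 13 82), (512 71 19 88)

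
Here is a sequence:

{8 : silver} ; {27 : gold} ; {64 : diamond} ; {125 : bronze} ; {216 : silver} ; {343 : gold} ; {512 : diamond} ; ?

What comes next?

First value: perfect cubes: 2³, 3³, 4³, …, so 8, 27, 64, 125, 216, 343, 512 → 729.
For the rank, repeats silver → gold → diamond → bronze: silver, gold, diamond, bronze, silver, gold, diamond → bronze.
Combining the parts gives {729 : bronze}.

{729 : bronze}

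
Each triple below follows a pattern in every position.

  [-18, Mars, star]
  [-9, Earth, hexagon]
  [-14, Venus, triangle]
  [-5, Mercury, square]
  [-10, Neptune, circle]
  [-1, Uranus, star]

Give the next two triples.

[-6, Saturn, hexagon], [3, Jupiter, triangle]

First entry: -18, -9, -14, -5, -10, -1 → -6 → 3 (alternating steps +9, −5, +9, −5, …).
Planet — runs backward through the planets Mercury→Neptune: Mars, Earth, Venus, Mercury, Neptune, Uranus → Saturn → Jupiter.
For the shape, repeats star → hexagon → triangle → square → circle: star, hexagon, triangle, square, circle, star → hexagon → triangle.
So the next two triples are [-6, Saturn, hexagon] and [3, Jupiter, triangle].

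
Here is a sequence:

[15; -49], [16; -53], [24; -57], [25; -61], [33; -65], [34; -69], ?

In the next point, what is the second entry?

Second entry — −4 each step: -49, -53, -57, -61, -65, -69 → -73.

-73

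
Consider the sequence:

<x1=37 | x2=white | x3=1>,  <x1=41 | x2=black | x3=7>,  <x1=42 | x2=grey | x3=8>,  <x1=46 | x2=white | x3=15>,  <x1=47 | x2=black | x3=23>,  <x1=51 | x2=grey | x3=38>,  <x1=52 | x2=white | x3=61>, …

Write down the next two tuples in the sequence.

X1: alternating steps +4, +1, +4, +1, …, so 37, 41, 42, 46, 47, 51, 52 → 56 → 57.
X2 — repeats white → black → grey: white, black, grey, white, black, grey, white → black → grey.
X3 goes 1, 7, 8, 15, 23, 38, 61 → 99 → 160 (each term is the sum of the two before it).
Putting the parts together: <x1=56 | x2=black | x3=99> and then <x1=57 | x2=grey | x3=160>.

<x1=56 | x2=black | x3=99>, <x1=57 | x2=grey | x3=160>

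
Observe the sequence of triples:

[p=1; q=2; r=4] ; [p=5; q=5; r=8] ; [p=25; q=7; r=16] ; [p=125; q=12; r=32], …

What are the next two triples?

For the p, ×5 each step: 1, 5, 25, 125 → 625 → 3125.
Q: 2, 5, 7, 12 → 19 → 31 (each term is the sum of the two before it).
R: 4, 8, 16, 32 → 64 → 128 (×2 each step).
Putting the parts together: [p=625; q=19; r=64] and then [p=3125; q=31; r=128].

[p=625; q=19; r=64], [p=3125; q=31; r=128]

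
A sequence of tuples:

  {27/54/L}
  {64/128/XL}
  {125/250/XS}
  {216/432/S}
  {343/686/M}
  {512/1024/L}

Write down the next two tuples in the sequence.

For the first entry, perfect cubes: 3³, 4³, 5³, …: 27, 64, 125, 216, 343, 512 → 729 → 1000.
Second entry: 54, 128, 250, 432, 686, 1024 → 1458 → 2000 (always 2 × the first entry).
Size: L, XL, XS, S, M, L → XL → XS (repeats L → XL → XS → S → M).
So the next two tuples are {729/1458/XL} and {1000/2000/XS}.

{729/1458/XL}, {1000/2000/XS}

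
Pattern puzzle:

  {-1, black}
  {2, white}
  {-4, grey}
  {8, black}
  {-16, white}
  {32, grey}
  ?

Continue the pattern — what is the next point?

{-64, black}

First part: -1, 2, -4, 8, -16, 32 → -64 (×(-2) each step).
For the shade, repeats black → white → grey: black, white, grey, black, white, grey → black.
Combining the parts gives {-64, black}.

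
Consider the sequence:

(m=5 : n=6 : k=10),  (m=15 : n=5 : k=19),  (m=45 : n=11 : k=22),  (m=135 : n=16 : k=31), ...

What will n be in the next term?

N: each term is the sum of the two before it, so 6, 5, 11, 16 → 27.

27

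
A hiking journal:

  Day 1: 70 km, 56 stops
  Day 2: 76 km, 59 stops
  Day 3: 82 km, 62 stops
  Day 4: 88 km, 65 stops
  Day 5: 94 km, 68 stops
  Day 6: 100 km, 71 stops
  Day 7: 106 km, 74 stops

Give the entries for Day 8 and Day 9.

Km: 70, 76, 82, 88, 94, 100, 106 → 112 → 118 (+6 each step).
Stops — +3 each step: 56, 59, 62, 65, 68, 71, 74 → 77 → 80.
So the next two records are 112 km, 77 stops and 118 km, 80 stops.

112 km, 77 stops; 118 km, 80 stops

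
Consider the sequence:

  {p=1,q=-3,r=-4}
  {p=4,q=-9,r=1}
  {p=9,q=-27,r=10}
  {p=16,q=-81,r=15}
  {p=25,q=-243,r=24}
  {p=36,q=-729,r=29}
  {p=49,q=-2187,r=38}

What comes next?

For the p, perfect squares: 1², 2², 3², …: 1, 4, 9, 16, 25, 36, 49 → 64.
For the q, ×3 each step: -3, -9, -27, -81, -243, -729, -2187 → -6561.
R: alternating steps +5, +9, +5, +9, …; -4, 1, 10, 15, 24, 29, 38 → 43.
Combining the parts gives {p=64,q=-6561,r=43}.

{p=64,q=-6561,r=43}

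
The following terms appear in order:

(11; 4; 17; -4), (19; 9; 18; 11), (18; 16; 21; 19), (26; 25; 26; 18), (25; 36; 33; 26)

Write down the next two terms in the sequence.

(33; 49; 42; 25), (32; 64; 53; 33)

First entry: 11, 19, 18, 26, 25 → 33 → 32 (alternating steps +8, −1, +8, −1, …).
Second entry: 4, 9, 16, 25, 36 → 49 → 64 (perfect squares: 2², 3², 4², …).
Third entry: 17, 18, 21, 26, 33 → 42 → 53 (differences are 1, 3, 5, … (increasing by 2 each time)).
Fourth entry: always the previous value of the first entry; -4, 11, 19, 18, 26 → 25 → 33.
Putting the parts together: (33; 49; 42; 25) and then (32; 64; 53; 33).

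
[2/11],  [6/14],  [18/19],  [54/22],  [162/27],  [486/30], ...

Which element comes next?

[1458/35]

First entry goes 2, 6, 18, 54, 162, 486 → 1458 (×3 each step).
For the second entry, alternating steps +3, +5, +3, +5, …: 11, 14, 19, 22, 27, 30 → 35.
Putting it together: [1458/35].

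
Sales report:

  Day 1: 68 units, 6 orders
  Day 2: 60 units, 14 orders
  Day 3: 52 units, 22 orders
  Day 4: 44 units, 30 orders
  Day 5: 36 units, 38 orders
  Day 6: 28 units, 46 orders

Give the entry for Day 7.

For the units, −8 each step: 68, 60, 52, 44, 36, 28 → 20.
Orders: together with the units always sums to 74; 6, 14, 22, 30, 38, 46 → 54.
So the next row is 20 units, 54 orders.

20 units, 54 orders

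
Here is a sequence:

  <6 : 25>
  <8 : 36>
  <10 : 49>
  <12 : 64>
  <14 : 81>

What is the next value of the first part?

First part: +2 each step; 6, 8, 10, 12, 14 → 16.

16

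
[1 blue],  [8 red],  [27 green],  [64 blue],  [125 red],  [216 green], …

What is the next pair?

[343 blue]

First part: 1, 8, 27, 64, 125, 216 → 343 (perfect cubes: 1³, 2³, 3³, …).
Colour: blue, red, green, blue, red, green → blue (repeats blue → red → green).
Combining the parts gives [343 blue].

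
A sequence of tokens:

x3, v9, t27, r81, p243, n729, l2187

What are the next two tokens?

For the letter, letters move back 2 places in the alphabet: x, v, t, r, p, n, l → j → h.
Second component: ×3 each step, so 3, 9, 27, 81, 243, 729, 2187 → 6561 → 19683.
Putting the parts together: j6561 and then h19683.

j6561 then h19683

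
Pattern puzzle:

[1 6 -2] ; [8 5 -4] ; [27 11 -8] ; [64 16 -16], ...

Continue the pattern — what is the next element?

For the first coordinate, perfect cubes: 1³, 2³, 3³, …: 1, 8, 27, 64 → 125.
Second coordinate — each term is the sum of the two before it: 6, 5, 11, 16 → 27.
Third coordinate goes -2, -4, -8, -16 → -32 (×2 each step).
Combining the parts gives [125 27 -32].

[125 27 -32]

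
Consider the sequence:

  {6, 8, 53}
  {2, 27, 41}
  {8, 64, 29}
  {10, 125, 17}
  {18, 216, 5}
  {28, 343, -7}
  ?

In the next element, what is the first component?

First component: 6, 2, 8, 10, 18, 28 → 46 (each term is the sum of the two before it).

46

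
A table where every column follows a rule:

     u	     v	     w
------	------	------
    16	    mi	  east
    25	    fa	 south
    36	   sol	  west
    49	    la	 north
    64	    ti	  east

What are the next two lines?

Column u: perfect squares: 4², 5², 6², …; 16, 25, 36, 49, 64 → 81 → 100.
Column v — runs through the solfège scale do→ti: mi, fa, sol, la, ti → do → re.
Column w: repeats east → south → west → north; east, south, west, north, east → south → west.
Putting the parts together: 81  do  south and then 100  re  west.

81  do  south; 100  re  west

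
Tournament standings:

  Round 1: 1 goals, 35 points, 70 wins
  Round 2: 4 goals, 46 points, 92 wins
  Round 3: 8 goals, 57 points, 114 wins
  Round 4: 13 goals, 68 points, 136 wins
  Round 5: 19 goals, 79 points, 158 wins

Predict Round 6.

26 goals, 90 points, 180 wins

Goals goes 1, 4, 8, 13, 19 → 26 (differences are 3, 4, 5, … (increasing by 1 each time)).
Points goes 35, 46, 57, 68, 79 → 90 (+11 each step).
Wins: always 2 × the points, so 70, 92, 114, 136, 158 → 180.
So the next record is 26 goals, 90 points, 180 wins.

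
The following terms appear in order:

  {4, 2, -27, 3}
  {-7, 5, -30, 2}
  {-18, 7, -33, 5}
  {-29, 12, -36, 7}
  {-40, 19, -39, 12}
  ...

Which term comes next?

First value goes 4, -7, -18, -29, -40 → -51 (−11 each step).
For the second value, each term is the sum of the two before it: 2, 5, 7, 12, 19 → 31.
Third value: −3 each step; -27, -30, -33, -36, -39 → -42.
Fourth value: 3, 2, 5, 7, 12 → 19 (each term is the sum of the two before it).
Putting it together: {-51, 31, -42, 19}.

{-51, 31, -42, 19}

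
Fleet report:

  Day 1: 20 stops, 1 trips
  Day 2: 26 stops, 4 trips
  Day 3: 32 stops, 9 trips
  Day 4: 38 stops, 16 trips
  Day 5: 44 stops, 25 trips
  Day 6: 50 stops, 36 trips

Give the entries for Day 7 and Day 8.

Stops goes 20, 26, 32, 38, 44, 50 → 56 → 62 (+6 each step).
Trips: 1, 4, 9, 16, 25, 36 → 49 → 64 (perfect squares: 1², 2², 3², …).
Putting the parts together: 56 stops, 49 trips and then 62 stops, 64 trips.

56 stops, 49 trips; 62 stops, 64 trips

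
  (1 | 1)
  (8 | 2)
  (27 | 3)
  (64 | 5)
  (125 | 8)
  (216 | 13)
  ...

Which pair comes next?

(343 | 21)

First value — perfect cubes: 1³, 2³, 3³, …: 1, 8, 27, 64, 125, 216 → 343.
For the second value, each term is the sum of the two before it: 1, 2, 3, 5, 8, 13 → 21.
So the next pair is (343 | 21).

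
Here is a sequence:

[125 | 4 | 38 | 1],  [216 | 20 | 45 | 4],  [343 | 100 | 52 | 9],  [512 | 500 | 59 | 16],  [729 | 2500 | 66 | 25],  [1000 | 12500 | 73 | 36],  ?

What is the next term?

First component: perfect cubes: 5³, 6³, 7³, …; 125, 216, 343, 512, 729, 1000 → 1331.
For the second component, ×5 each step: 4, 20, 100, 500, 2500, 12500 → 62500.
Third component — +7 each step: 38, 45, 52, 59, 66, 73 → 80.
Fourth component goes 1, 4, 9, 16, 25, 36 → 49 (perfect squares: 1², 2², 3², …).
So the next term is [1331 | 62500 | 80 | 49].

[1331 | 62500 | 80 | 49]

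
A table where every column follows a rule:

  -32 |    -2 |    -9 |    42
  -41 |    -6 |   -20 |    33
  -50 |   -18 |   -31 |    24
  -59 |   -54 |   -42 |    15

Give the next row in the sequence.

-68  -162  -53  6

First component goes -32, -41, -50, -59 → -68 (−9 each step).
Second component: -2, -6, -18, -54 → -162 (×3 each step).
Third component goes -9, -20, -31, -42 → -53 (−11 each step).
Fourth component goes 42, 33, 24, 15 → 6 (−9 each step).
Putting it together: -68  -162  -53  6.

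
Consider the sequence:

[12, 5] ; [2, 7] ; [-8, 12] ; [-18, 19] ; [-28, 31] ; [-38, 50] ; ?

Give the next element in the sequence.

[-48, 81]

First component: −10 each step; 12, 2, -8, -18, -28, -38 → -48.
Second component: each term is the sum of the two before it; 5, 7, 12, 19, 31, 50 → 81.
Putting it together: [-48, 81].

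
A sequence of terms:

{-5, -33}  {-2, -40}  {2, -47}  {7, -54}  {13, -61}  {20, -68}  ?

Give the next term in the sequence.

First entry goes -5, -2, 2, 7, 13, 20 → 28 (differences are 3, 4, 5, … (increasing by 1 each time)).
Second entry: -33, -40, -47, -54, -61, -68 → -75 (−7 each step).
Combining the parts gives {28, -75}.

{28, -75}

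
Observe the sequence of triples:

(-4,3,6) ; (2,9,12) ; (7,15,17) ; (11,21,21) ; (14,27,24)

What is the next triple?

(16,33,26)

First entry: -4, 2, 7, 11, 14 → 16 (differences are 6, 5, 4, … (decreasing by 1 each time)).
Second entry — +6 each step: 3, 9, 15, 21, 27 → 33.
Third entry — differences are 6, 5, 4, … (decreasing by 1 each time): 6, 12, 17, 21, 24 → 26.
So the next triple is (16,33,26).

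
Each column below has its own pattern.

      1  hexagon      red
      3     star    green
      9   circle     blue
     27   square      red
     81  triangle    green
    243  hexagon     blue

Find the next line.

For the first component, ×3 each step: 1, 3, 9, 27, 81, 243 → 729.
Shape: repeats hexagon → star → circle → square → triangle, so hexagon, star, circle, square, triangle, hexagon → star.
Colour — repeats red → green → blue: red, green, blue, red, green, blue → red.
Putting it together: 729  star  red.

729  star  red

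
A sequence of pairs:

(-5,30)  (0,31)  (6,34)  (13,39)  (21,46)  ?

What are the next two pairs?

(30,55), (40,66)

First component: differences are 5, 6, 7, … (increasing by 1 each time), so -5, 0, 6, 13, 21 → 30 → 40.
Second component: 30, 31, 34, 39, 46 → 55 → 66 (differences are 1, 3, 5, … (increasing by 2 each time)).
So the next two pairs are (30,55) and (40,66).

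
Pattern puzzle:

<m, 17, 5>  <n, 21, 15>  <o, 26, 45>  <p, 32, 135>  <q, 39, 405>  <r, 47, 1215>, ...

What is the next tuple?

Letter: letters move forward 1 place in the alphabet, so m, n, o, p, q, r → s.
Second part — differences are 4, 5, 6, … (increasing by 1 each time): 17, 21, 26, 32, 39, 47 → 56.
Third part: 5, 15, 45, 135, 405, 1215 → 3645 (×3 each step).
So the next tuple is <s, 56, 3645>.

<s, 56, 3645>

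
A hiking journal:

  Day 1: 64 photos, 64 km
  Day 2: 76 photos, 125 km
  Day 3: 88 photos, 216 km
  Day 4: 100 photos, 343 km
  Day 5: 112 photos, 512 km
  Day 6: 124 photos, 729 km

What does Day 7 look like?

136 photos, 1000 km

For the photos, +12 each step: 64, 76, 88, 100, 112, 124 → 136.
Km: perfect cubes: 4³, 5³, 6³, …; 64, 125, 216, 343, 512, 729 → 1000.
Putting it together: 136 photos, 1000 km.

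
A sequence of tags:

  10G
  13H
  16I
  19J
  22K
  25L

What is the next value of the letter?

M

Letter: letters move forward 1 place in the alphabet, so G, H, I, J, K, L → M.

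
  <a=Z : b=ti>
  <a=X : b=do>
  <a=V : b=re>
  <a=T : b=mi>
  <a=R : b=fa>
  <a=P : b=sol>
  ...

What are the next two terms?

<a=N : b=la>, <a=L : b=ti>

A: Z, X, V, T, R, P → N → L (letters move back 2 places in the alphabet).
B — runs through the solfège scale do→ti: ti, do, re, mi, fa, sol → la → ti.
Putting the parts together: <a=N : b=la> and then <a=L : b=ti>.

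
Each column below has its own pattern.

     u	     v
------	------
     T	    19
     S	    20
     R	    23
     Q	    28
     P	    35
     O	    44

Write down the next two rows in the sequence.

N  55; M  68

Column u: letters move back 1 place in the alphabet; T, S, R, Q, P, O → N → M.
Column v: differences are 1, 3, 5, … (increasing by 2 each time); 19, 20, 23, 28, 35, 44 → 55 → 68.
So the next two rows are N  55 and M  68.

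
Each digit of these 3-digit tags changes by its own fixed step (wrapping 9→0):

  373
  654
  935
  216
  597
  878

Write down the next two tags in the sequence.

First digit — +3 each step, mod 10: 3, 6, 9, 2, 5, 8 → 1 → 4.
Second digit: 7, 5, 3, 1, 9, 7 → 5 → 3 (−2 each step, mod 10).
Third digit: +1 each step, mod 10, so 3, 4, 5, 6, 7, 8 → 9 → 0.
So the next two tags are 159 and 430.

159, 430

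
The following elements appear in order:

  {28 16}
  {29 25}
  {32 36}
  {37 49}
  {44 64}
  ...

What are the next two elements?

First entry — differences are 1, 3, 5, … (increasing by 2 each time): 28, 29, 32, 37, 44 → 53 → 64.
For the second entry, perfect squares: 4², 5², 6², …: 16, 25, 36, 49, 64 → 81 → 100.
So the next two elements are {53 81} and {64 100}.

{53 81}, {64 100}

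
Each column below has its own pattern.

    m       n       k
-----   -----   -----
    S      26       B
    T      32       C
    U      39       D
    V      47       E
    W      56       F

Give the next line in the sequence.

Column m goes S, T, U, V, W → X (letters move forward 1 place in the alphabet).
Column n: differences are 6, 7, 8, … (increasing by 1 each time), so 26, 32, 39, 47, 56 → 66.
Column k: letters move forward 1 place in the alphabet, so B, C, D, E, F → G.
So the next line is X  66  G.

X  66  G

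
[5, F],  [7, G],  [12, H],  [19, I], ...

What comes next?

First part — each term is the sum of the two before it: 5, 7, 12, 19 → 31.
Letter goes F, G, H, I → J (letters move forward 1 place in the alphabet).
Putting it together: [31, J].

[31, J]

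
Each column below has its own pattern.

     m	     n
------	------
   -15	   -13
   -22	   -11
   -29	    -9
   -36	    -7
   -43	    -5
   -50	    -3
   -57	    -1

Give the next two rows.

-64  1; -71  3

For the column m, −7 each step: -15, -22, -29, -36, -43, -50, -57 → -64 → -71.
For the column n, +2 each step: -13, -11, -9, -7, -5, -3, -1 → 1 → 3.
So the next two rows are -64  1 and -71  3.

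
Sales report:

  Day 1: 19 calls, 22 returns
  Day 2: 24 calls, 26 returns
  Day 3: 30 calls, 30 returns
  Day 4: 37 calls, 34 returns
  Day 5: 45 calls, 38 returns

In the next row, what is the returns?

Calls goes 19, 24, 30, 37, 45 → 54 (differences are 5, 6, 7, … (increasing by 1 each time)).
Returns: +4 each step; 22, 26, 30, 34, 38 → 42.

42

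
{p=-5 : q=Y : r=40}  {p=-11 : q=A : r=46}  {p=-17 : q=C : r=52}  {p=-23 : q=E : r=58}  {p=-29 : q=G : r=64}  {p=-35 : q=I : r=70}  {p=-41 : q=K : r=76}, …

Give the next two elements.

{p=-47 : q=M : r=82}, {p=-53 : q=O : r=88}

P — −6 each step: -5, -11, -17, -23, -29, -35, -41 → -47 → -53.
Q: letters move forward 2 places in the alphabet, wrapping Z→A, so Y, A, C, E, G, I, K → M → O.
R goes 40, 46, 52, 58, 64, 70, 76 → 82 → 88 (together with the p always sums to 35).
So the next two elements are {p=-47 : q=M : r=82} and {p=-53 : q=O : r=88}.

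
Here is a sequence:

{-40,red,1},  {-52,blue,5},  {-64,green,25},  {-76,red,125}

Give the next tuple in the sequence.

First slot — −12 each step: -40, -52, -64, -76 → -88.
Colour: repeats red → blue → green, so red, blue, green, red → blue.
Third slot goes 1, 5, 25, 125 → 625 (×5 each step).
Putting it together: {-88,blue,625}.

{-88,blue,625}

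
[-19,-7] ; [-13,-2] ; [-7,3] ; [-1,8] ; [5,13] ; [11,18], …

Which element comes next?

[17,23]

First part: +6 each step, so -19, -13, -7, -1, 5, 11 → 17.
For the second part, +5 each step: -7, -2, 3, 8, 13, 18 → 23.
Combining the parts gives [17,23].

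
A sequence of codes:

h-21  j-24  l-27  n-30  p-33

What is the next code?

r-36

Letter: h, j, l, n, p → r (letters move forward 2 places in the alphabet).
For the second component, +3 each step: 21, 24, 27, 30, 33 → 36.
Combining the parts gives r-36.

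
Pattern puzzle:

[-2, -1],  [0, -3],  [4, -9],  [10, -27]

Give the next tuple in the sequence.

First entry: -2, 0, 4, 10 → 18 (differences are 2, 4, 6, … (increasing by 2 each time)).
For the second entry, ×3 each step: -1, -3, -9, -27 → -81.
Combining the parts gives [18, -81].

[18, -81]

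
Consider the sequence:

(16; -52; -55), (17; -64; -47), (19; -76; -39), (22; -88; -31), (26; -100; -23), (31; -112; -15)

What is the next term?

(37; -124; -7)

First slot — differences are 1, 2, 3, … (increasing by 1 each time): 16, 17, 19, 22, 26, 31 → 37.
For the second slot, −12 each step: -52, -64, -76, -88, -100, -112 → -124.
Third slot goes -55, -47, -39, -31, -23, -15 → -7 (+8 each step).
So the next term is (37; -124; -7).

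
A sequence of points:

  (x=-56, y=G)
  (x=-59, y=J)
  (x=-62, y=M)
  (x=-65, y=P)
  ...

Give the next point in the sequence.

X: −3 each step, so -56, -59, -62, -65 → -68.
Y goes G, J, M, P → S (letters move forward 3 places in the alphabet).
Putting it together: (x=-68, y=S).

(x=-68, y=S)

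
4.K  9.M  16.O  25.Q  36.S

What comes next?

First component — perfect squares: 2², 3², 4², …: 4, 9, 16, 25, 36 → 49.
Letter goes K, M, O, Q, S → U (letters move forward 2 places in the alphabet).
Putting it together: 49.U.

49.U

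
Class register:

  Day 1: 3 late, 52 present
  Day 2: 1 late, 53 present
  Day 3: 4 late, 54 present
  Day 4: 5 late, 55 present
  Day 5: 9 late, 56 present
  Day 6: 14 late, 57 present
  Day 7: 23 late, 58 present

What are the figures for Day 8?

For the late, each term is the sum of the two before it: 3, 1, 4, 5, 9, 14, 23 → 37.
Present: +1 each step, so 52, 53, 54, 55, 56, 57, 58 → 59.
Putting it together: 37 late, 59 present.

37 late, 59 present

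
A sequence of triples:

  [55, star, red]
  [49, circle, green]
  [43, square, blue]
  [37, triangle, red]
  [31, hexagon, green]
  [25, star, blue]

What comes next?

First coordinate — −6 each step: 55, 49, 43, 37, 31, 25 → 19.
For the shape, repeats star → circle → square → triangle → hexagon: star, circle, square, triangle, hexagon, star → circle.
Colour: repeats red → green → blue; red, green, blue, red, green, blue → red.
Putting it together: [19, circle, red].

[19, circle, red]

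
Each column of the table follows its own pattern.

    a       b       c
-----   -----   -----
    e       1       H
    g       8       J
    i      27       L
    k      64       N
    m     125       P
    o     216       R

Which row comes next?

Column a goes e, g, i, k, m, o → q (letters move forward 2 places in the alphabet).
Column b: perfect cubes: 1³, 2³, 3³, …; 1, 8, 27, 64, 125, 216 → 343.
For the column c, letters move forward 2 places in the alphabet: H, J, L, N, P, R → T.
Combining the parts gives q  343  T.

q  343  T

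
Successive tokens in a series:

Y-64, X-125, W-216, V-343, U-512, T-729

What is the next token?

Letter — letters move back 1 place in the alphabet: Y, X, W, V, U, T → S.
For the second component, perfect cubes: 4³, 5³, 6³, …: 64, 125, 216, 343, 512, 729 → 1000.
Putting it together: S-1000.

S-1000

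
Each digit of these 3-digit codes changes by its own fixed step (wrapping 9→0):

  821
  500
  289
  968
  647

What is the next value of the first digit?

First digit goes 8, 5, 2, 9, 6 → 3 (−3 each step, mod 10).
Second digit — −2 each step, mod 10: 2, 0, 8, 6, 4 → 2.
For the third digit, −1 each step, mod 10: 1, 0, 9, 8, 7 → 6.

3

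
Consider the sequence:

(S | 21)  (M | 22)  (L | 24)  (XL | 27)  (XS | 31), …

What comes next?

Size — runs through clothing sizes XS→XL: S, M, L, XL, XS → S.
Second value: 21, 22, 24, 27, 31 → 36 (differences are 1, 2, 3, … (increasing by 1 each time)).
Combining the parts gives (S | 36).

(S | 36)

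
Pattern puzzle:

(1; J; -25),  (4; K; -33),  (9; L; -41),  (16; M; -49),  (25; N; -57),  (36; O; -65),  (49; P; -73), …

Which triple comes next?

For the first component, perfect squares: 1², 2², 3², …: 1, 4, 9, 16, 25, 36, 49 → 64.
Letter — letters move forward 1 place in the alphabet: J, K, L, M, N, O, P → Q.
Third component: −8 each step; -25, -33, -41, -49, -57, -65, -73 → -81.
Putting it together: (64; Q; -81).

(64; Q; -81)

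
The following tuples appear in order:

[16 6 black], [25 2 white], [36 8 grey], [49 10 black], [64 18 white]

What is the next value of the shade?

grey

First part: perfect squares: 4², 5², 6², …, so 16, 25, 36, 49, 64 → 81.
Second part: each term is the sum of the two before it, so 6, 2, 8, 10, 18 → 28.
Shade: black, white, grey, black, white → grey (repeats black → white → grey).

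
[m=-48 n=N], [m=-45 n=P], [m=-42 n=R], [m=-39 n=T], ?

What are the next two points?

For the m, +3 each step: -48, -45, -42, -39 → -36 → -33.
N: letters move forward 2 places in the alphabet; N, P, R, T → V → X.
So the next two points are [m=-36 n=V] and [m=-33 n=X].

[m=-36 n=V], [m=-33 n=X]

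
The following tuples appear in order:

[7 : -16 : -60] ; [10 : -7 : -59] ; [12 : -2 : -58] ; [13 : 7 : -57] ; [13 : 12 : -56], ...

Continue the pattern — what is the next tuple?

For the first value, differences are 3, 2, 1, … (decreasing by 1 each time): 7, 10, 12, 13, 13 → 12.
Second value: alternating steps +9, +5, +9, +5, …, so -16, -7, -2, 7, 12 → 21.
For the third value, +1 each step: -60, -59, -58, -57, -56 → -55.
Combining the parts gives [12 : 21 : -55].

[12 : 21 : -55]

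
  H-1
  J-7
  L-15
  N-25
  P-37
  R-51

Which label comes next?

Letter goes H, J, L, N, P, R → T (letters move forward 2 places in the alphabet).
Second component: differences are 6, 8, 10, … (increasing by 2 each time), so 1, 7, 15, 25, 37, 51 → 67.
Putting it together: T-67.

T-67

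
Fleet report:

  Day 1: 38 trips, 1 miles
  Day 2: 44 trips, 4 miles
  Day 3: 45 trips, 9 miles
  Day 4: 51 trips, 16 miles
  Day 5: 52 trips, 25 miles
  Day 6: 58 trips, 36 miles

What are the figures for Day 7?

59 trips, 49 miles

Trips: alternating steps +6, +1, +6, +1, …; 38, 44, 45, 51, 52, 58 → 59.
For the miles, perfect squares: 1², 2², 3², …: 1, 4, 9, 16, 25, 36 → 49.
So the next record is 59 trips, 49 miles.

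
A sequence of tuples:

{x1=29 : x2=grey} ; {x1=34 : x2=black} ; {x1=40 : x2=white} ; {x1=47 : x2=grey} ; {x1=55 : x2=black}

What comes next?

X1 — differences are 5, 6, 7, … (increasing by 1 each time): 29, 34, 40, 47, 55 → 64.
X2 goes grey, black, white, grey, black → white (repeats grey → black → white).
Putting it together: {x1=64 : x2=white}.

{x1=64 : x2=white}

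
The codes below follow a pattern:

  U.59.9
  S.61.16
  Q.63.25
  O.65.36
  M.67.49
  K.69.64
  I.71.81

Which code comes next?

G.73.100

For the letter, letters move back 2 places in the alphabet: U, S, Q, O, M, K, I → G.
Second component: +2 each step, so 59, 61, 63, 65, 67, 69, 71 → 73.
Third component: perfect squares: 3², 4², 5², …; 9, 16, 25, 36, 49, 64, 81 → 100.
So the next code is G.73.100.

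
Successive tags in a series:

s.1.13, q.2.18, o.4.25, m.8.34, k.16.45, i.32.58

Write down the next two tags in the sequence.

Letter goes s, q, o, m, k, i → g → e (letters move back 2 places in the alphabet).
Second component — ×2 each step: 1, 2, 4, 8, 16, 32 → 64 → 128.
Third component goes 13, 18, 25, 34, 45, 58 → 73 → 90 (differences are 5, 7, 9, … (increasing by 2 each time)).
Putting the parts together: g.64.73 and then e.128.90.

g.64.73 then e.128.90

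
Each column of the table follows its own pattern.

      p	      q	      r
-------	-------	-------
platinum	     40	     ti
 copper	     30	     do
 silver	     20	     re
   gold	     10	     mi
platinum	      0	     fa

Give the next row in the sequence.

copper  -10  sol

For the column p, repeats platinum → copper → silver → gold: platinum, copper, silver, gold, platinum → copper.
Column q — −10 each step: 40, 30, 20, 10, 0 → -10.
For the column r, runs through the solfège scale do→ti: ti, do, re, mi, fa → sol.
So the next row is copper  -10  sol.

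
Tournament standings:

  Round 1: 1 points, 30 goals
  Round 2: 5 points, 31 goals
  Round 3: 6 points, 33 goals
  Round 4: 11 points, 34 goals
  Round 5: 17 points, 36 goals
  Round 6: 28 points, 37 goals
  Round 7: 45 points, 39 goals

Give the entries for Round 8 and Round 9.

Points goes 1, 5, 6, 11, 17, 28, 45 → 73 → 118 (each term is the sum of the two before it).
For the goals, alternating steps +1, +2, +1, +2, …: 30, 31, 33, 34, 36, 37, 39 → 40 → 42.
Putting the parts together: 73 points, 40 goals and then 118 points, 42 goals.

73 points, 40 goals; 118 points, 42 goals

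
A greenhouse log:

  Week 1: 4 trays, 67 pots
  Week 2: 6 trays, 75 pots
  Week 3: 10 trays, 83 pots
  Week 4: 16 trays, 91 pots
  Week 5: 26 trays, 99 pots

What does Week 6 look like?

42 trays, 107 pots

Trays: 4, 6, 10, 16, 26 → 42 (each term is the sum of the two before it).
Pots: 67, 75, 83, 91, 99 → 107 (+8 each step).
Combining the parts gives 42 trays, 107 pots.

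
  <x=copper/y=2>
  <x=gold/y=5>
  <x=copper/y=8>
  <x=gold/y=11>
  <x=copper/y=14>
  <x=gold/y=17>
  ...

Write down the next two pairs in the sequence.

X: alternates copper ↔ gold; copper, gold, copper, gold, copper, gold → copper → gold.
For the y, +3 each step: 2, 5, 8, 11, 14, 17 → 20 → 23.
So the next two pairs are <x=copper/y=20> and <x=gold/y=23>.

<x=copper/y=20>, <x=gold/y=23>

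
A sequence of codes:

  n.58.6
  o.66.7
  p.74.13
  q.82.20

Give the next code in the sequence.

For the letter, letters move forward 1 place in the alphabet: n, o, p, q → r.
Second component — +8 each step: 58, 66, 74, 82 → 90.
Third component — each term is the sum of the two before it: 6, 7, 13, 20 → 33.
Putting it together: r.90.33.

r.90.33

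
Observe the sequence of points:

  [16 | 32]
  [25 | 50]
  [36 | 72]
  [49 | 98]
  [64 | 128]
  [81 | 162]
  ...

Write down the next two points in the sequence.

First part: perfect squares: 4², 5², 6², …; 16, 25, 36, 49, 64, 81 → 100 → 121.
For the second part, always 2 × the first part: 32, 50, 72, 98, 128, 162 → 200 → 242.
Putting the parts together: [100 | 200] and then [121 | 242].

[100 | 200], [121 | 242]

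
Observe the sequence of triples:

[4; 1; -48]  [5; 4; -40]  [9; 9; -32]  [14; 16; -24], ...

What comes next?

First part: each term is the sum of the two before it; 4, 5, 9, 14 → 23.
Second part: 1, 4, 9, 16 → 25 (perfect squares: 1², 2², 3², …).
Third part goes -48, -40, -32, -24 → -16 (+8 each step).
So the next triple is [23; 25; -16].

[23; 25; -16]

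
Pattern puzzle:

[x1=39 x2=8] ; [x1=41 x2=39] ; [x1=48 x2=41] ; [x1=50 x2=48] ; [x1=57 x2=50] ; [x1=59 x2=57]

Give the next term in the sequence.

[x1=66 x2=59]

For the x1, alternating steps +2, +7, +2, +7, …: 39, 41, 48, 50, 57, 59 → 66.
X2 — always the previous value of the x1: 8, 39, 41, 48, 50, 57 → 59.
Combining the parts gives [x1=66 x2=59].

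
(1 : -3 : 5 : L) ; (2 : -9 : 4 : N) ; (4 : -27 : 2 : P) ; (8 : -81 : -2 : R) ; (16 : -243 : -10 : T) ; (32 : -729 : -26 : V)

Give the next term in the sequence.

(64 : -2187 : -58 : X)

First entry: ×2 each step, so 1, 2, 4, 8, 16, 32 → 64.
Second entry goes -3, -9, -27, -81, -243, -729 → -2187 (×3 each step).
Third entry goes 5, 4, 2, -2, -10, -26 → -58 (together with the first entry always sums to 6).
Letter: letters move forward 2 places in the alphabet, so L, N, P, R, T, V → X.
So the next term is (64 : -2187 : -58 : X).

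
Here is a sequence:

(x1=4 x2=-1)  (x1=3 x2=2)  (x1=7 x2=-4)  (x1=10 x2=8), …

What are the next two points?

X1 goes 4, 3, 7, 10 → 17 → 27 (each term is the sum of the two before it).
X2 — ×(-2) each step: -1, 2, -4, 8 → -16 → 32.
So the next two points are (x1=17 x2=-16) and (x1=27 x2=32).

(x1=17 x2=-16), (x1=27 x2=32)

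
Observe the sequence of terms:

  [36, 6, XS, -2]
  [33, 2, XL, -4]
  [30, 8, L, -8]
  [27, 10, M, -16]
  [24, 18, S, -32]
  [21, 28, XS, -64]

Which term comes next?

[18, 46, XL, -128]

First coordinate: −3 each step, so 36, 33, 30, 27, 24, 21 → 18.
Second coordinate goes 6, 2, 8, 10, 18, 28 → 46 (each term is the sum of the two before it).
Size: repeats XS → XL → L → M → S; XS, XL, L, M, S, XS → XL.
Fourth coordinate: -2, -4, -8, -16, -32, -64 → -128 (×2 each step).
Combining the parts gives [18, 46, XL, -128].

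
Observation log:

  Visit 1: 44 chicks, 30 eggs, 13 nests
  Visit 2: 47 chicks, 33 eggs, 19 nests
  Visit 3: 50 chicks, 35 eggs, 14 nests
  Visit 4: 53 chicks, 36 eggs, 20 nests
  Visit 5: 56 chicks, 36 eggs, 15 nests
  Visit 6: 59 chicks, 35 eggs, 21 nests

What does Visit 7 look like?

For the chicks, +3 each step: 44, 47, 50, 53, 56, 59 → 62.
Eggs: differences are 3, 2, 1, … (decreasing by 1 each time), so 30, 33, 35, 36, 36, 35 → 33.
Nests goes 13, 19, 14, 20, 15, 21 → 16 (alternating steps +6, −5, +6, −5, …).
So the next row is 62 chicks, 33 eggs, 16 nests.

62 chicks, 33 eggs, 16 nests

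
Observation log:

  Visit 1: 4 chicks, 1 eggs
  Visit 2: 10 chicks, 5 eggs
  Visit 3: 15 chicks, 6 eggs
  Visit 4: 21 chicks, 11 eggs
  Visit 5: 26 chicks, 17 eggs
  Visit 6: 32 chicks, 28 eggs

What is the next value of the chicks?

37

Chicks: alternating steps +6, +5, +6, +5, …, so 4, 10, 15, 21, 26, 32 → 37.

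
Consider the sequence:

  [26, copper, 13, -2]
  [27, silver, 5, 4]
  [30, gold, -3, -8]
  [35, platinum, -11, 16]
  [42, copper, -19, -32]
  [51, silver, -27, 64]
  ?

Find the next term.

[62, gold, -35, -128]

First component: differences are 1, 3, 5, … (increasing by 2 each time), so 26, 27, 30, 35, 42, 51 → 62.
Metal — repeats copper → silver → gold → platinum: copper, silver, gold, platinum, copper, silver → gold.
Third component: −8 each step; 13, 5, -3, -11, -19, -27 → -35.
Fourth component — ×(-2) each step: -2, 4, -8, 16, -32, 64 → -128.
So the next term is [62, gold, -35, -128].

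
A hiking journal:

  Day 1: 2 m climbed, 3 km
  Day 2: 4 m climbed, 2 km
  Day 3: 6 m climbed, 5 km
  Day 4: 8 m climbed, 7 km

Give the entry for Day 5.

M climbed: 2, 4, 6, 8 → 10 (+2 each step).
Km: 3, 2, 5, 7 → 12 (each term is the sum of the two before it).
Combining the parts gives 10 m climbed, 12 km.

10 m climbed, 12 km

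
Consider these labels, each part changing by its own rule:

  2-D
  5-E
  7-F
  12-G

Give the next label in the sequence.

First component: each term is the sum of the two before it; 2, 5, 7, 12 → 19.
Letter: letters move forward 1 place in the alphabet, so D, E, F, G → H.
Combining the parts gives 19-H.

19-H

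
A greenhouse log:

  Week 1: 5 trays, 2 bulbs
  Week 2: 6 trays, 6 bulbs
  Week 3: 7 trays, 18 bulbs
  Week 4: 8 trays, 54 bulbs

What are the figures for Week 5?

For the trays, +1 each step: 5, 6, 7, 8 → 9.
Bulbs: 2, 6, 18, 54 → 162 (×3 each step).
Putting it together: 9 trays, 162 bulbs.

9 trays, 162 bulbs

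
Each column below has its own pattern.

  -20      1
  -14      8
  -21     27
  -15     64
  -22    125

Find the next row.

-16  216

First component: -20, -14, -21, -15, -22 → -16 (alternating steps +6, −7, +6, −7, …).
Second component: perfect cubes: 1³, 2³, 3³, …; 1, 8, 27, 64, 125 → 216.
So the next row is -16  216.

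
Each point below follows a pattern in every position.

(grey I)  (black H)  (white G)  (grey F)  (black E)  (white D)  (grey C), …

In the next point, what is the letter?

B

Letter — letters move back 1 place in the alphabet: I, H, G, F, E, D, C → B.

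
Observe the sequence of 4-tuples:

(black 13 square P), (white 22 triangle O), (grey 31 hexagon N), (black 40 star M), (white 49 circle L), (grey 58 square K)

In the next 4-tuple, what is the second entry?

Second entry: +9 each step; 13, 22, 31, 40, 49, 58 → 67.

67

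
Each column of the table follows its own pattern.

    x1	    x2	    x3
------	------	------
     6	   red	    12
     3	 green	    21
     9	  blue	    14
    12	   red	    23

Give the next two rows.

For the column x1, each term is the sum of the two before it: 6, 3, 9, 12 → 21 → 33.
Column x2: red, green, blue, red → green → blue (repeats red → green → blue).
Column x3: 12, 21, 14, 23 → 16 → 25 (alternating steps +9, −7, +9, −7, …).
Putting the parts together: 21  green  16 and then 33  blue  25.

21  green  16; 33  blue  25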